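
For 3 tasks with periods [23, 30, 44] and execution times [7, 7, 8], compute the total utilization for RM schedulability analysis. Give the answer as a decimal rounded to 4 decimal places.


Compute individual utilizations (exact fractions):
  Task 1: C/T = 7/23 (approx. 0.3043)
  Task 2: C/T = 7/30 (approx. 0.2333)
  Task 3: C/T = 8/44 = 2/11 (approx. 0.1818)
Total utilization U = 7/23 + 7/30 + 2/11 = 5461/7590
Rounded to 4 decimal places: U = 0.7195
RM (Liu & Layland) bound for 3 tasks = 0.779763; compare with U = 5461/7590 (approx. 0.719499)
U <= bound, so schedulable by RM sufficient condition.

0.7195


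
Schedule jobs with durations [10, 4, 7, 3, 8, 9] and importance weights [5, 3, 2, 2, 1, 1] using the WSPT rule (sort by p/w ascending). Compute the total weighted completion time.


Compute p/w ratios and sort ascending (WSPT): [(4, 3), (3, 2), (10, 5), (7, 2), (8, 1), (9, 1)]
Compute weighted completion times:
  Job (p=4,w=3): C=4, w*C=3*4=12
  Job (p=3,w=2): C=7, w*C=2*7=14
  Job (p=10,w=5): C=17, w*C=5*17=85
  Job (p=7,w=2): C=24, w*C=2*24=48
  Job (p=8,w=1): C=32, w*C=1*32=32
  Job (p=9,w=1): C=41, w*C=1*41=41
Total weighted completion time = 232

232


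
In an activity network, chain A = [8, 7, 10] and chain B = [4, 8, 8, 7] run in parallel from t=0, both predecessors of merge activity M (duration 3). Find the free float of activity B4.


ES(B4) = sum of predecessors on chain B = 20
EF(B4) = ES + duration = 20 + 7 = 27
Successor of B4 is M. ES(M) = max(sum(A), sum(B)) = max(25, 27) = 27
Free float = ES(successor) - EF(current) = 27 - 27 = 0

0


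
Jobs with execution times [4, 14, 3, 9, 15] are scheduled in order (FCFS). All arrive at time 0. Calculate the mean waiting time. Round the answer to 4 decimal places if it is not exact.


FCFS order (as given): [4, 14, 3, 9, 15]
Waiting times:
  Job 1: wait = 0
  Job 2: wait = 4
  Job 3: wait = 18
  Job 4: wait = 21
  Job 5: wait = 30
Sum of waiting times = 73
Average waiting time = 73/5 = 14.6

14.6


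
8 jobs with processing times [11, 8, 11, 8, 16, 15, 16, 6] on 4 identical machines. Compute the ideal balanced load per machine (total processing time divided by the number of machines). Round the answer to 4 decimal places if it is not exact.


Total processing time = 11 + 8 + 11 + 8 + 16 + 15 + 16 + 6 = 91
Number of machines = 4
Ideal balanced load = 91 / 4 = 22.75

22.75


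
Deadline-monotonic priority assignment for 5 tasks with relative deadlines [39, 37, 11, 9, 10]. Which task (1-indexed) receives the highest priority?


Sort tasks by relative deadline (ascending):
  Task 4: deadline = 9
  Task 5: deadline = 10
  Task 3: deadline = 11
  Task 2: deadline = 37
  Task 1: deadline = 39
Priority order (highest first): [4, 5, 3, 2, 1]
Highest priority task = 4

4


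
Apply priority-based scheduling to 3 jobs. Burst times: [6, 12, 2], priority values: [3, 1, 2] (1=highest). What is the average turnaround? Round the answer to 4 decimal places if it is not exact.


Sort by priority (ascending = highest first):
Order: [(1, 12), (2, 2), (3, 6)]
Completion times:
  Priority 1, burst=12, C=12
  Priority 2, burst=2, C=14
  Priority 3, burst=6, C=20
Average turnaround = 46/3 = 15.3333

15.3333


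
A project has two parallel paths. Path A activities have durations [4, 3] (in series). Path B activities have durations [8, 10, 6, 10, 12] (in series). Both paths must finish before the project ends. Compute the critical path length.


Path A total = 4 + 3 = 7
Path B total = 8 + 10 + 6 + 10 + 12 = 46
Critical path = longest path = max(7, 46) = 46

46


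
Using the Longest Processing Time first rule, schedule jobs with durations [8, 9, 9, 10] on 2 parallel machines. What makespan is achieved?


Sort jobs in decreasing order (LPT): [10, 9, 9, 8]
Assign each job to the least loaded machine:
  Machine 1: jobs [10, 8], load = 18
  Machine 2: jobs [9, 9], load = 18
Makespan = max load = 18

18


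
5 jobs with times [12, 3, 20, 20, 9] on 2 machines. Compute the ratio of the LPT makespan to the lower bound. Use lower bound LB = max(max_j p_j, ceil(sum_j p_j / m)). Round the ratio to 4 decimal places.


LPT order: [20, 20, 12, 9, 3]
Machine loads after assignment: [32, 32]
LPT makespan = 32
Lower bound = max(max_job, ceil(total/2)) = max(20, 32) = 32
Ratio = 32 / 32 = 1.0

1.0


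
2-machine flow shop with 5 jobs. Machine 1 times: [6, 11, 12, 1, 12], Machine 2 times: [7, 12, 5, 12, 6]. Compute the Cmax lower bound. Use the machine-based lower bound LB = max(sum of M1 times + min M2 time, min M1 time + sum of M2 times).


LB1 = sum(M1 times) + min(M2 times) = 42 + 5 = 47
LB2 = min(M1 times) + sum(M2 times) = 1 + 42 = 43
Lower bound = max(LB1, LB2) = max(47, 43) = 47

47


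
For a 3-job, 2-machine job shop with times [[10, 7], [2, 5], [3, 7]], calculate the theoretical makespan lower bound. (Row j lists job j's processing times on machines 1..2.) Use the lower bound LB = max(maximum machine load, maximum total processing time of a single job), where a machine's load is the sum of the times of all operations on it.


Machine loads:
  Machine 1: 10 + 2 + 3 = 15
  Machine 2: 7 + 5 + 7 = 19
Max machine load = 19
Job totals:
  Job 1: 17
  Job 2: 7
  Job 3: 10
Max job total = 17
Lower bound = max(19, 17) = 19

19


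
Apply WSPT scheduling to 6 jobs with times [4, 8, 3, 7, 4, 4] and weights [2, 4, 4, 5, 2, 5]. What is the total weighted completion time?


Compute p/w ratios and sort ascending (WSPT): [(3, 4), (4, 5), (7, 5), (4, 2), (8, 4), (4, 2)]
Compute weighted completion times:
  Job (p=3,w=4): C=3, w*C=4*3=12
  Job (p=4,w=5): C=7, w*C=5*7=35
  Job (p=7,w=5): C=14, w*C=5*14=70
  Job (p=4,w=2): C=18, w*C=2*18=36
  Job (p=8,w=4): C=26, w*C=4*26=104
  Job (p=4,w=2): C=30, w*C=2*30=60
Total weighted completion time = 317

317


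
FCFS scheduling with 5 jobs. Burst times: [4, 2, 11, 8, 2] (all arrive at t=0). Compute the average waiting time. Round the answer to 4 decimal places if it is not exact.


FCFS order (as given): [4, 2, 11, 8, 2]
Waiting times:
  Job 1: wait = 0
  Job 2: wait = 4
  Job 3: wait = 6
  Job 4: wait = 17
  Job 5: wait = 25
Sum of waiting times = 52
Average waiting time = 52/5 = 10.4

10.4


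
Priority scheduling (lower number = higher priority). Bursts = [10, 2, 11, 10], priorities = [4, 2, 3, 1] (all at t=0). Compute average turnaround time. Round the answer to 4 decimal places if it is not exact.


Sort by priority (ascending = highest first):
Order: [(1, 10), (2, 2), (3, 11), (4, 10)]
Completion times:
  Priority 1, burst=10, C=10
  Priority 2, burst=2, C=12
  Priority 3, burst=11, C=23
  Priority 4, burst=10, C=33
Average turnaround = 78/4 = 19.5

19.5


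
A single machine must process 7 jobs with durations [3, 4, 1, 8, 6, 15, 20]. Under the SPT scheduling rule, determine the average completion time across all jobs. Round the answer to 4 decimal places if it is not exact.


Sort jobs by processing time (SPT order): [1, 3, 4, 6, 8, 15, 20]
Compute completion times sequentially:
  Job 1: processing = 1, completes at 1
  Job 2: processing = 3, completes at 4
  Job 3: processing = 4, completes at 8
  Job 4: processing = 6, completes at 14
  Job 5: processing = 8, completes at 22
  Job 6: processing = 15, completes at 37
  Job 7: processing = 20, completes at 57
Sum of completion times = 143
Average completion time = 143/7 = 20.4286

20.4286


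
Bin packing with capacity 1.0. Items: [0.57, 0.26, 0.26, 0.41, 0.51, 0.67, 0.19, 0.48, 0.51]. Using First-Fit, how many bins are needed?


Place items sequentially using First-Fit:
  Item 0.57 -> new Bin 1
  Item 0.26 -> Bin 1 (now 0.83)
  Item 0.26 -> new Bin 2
  Item 0.41 -> Bin 2 (now 0.67)
  Item 0.51 -> new Bin 3
  Item 0.67 -> new Bin 4
  Item 0.19 -> Bin 2 (now 0.86)
  Item 0.48 -> Bin 3 (now 0.99)
  Item 0.51 -> new Bin 5
Total bins used = 5

5


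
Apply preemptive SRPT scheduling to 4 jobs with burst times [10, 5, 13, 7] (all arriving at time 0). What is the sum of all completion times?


Since all jobs arrive at t=0, SRPT equals SPT ordering.
SPT order: [5, 7, 10, 13]
Completion times:
  Job 1: p=5, C=5
  Job 2: p=7, C=12
  Job 3: p=10, C=22
  Job 4: p=13, C=35
Total completion time = 5 + 12 + 22 + 35 = 74

74


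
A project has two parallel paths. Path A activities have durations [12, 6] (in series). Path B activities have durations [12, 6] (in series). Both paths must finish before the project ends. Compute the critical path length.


Path A total = 12 + 6 = 18
Path B total = 12 + 6 = 18
Critical path = longest path = max(18, 18) = 18

18


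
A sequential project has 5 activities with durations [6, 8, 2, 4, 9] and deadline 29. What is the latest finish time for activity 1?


LF(activity 1) = deadline - sum of successor durations
Successors: activities 2 through 5 with durations [8, 2, 4, 9]
Sum of successor durations = 23
LF = 29 - 23 = 6

6


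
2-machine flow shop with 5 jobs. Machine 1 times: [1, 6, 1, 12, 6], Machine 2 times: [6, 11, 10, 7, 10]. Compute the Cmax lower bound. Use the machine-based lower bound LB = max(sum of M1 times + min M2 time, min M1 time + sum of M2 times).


LB1 = sum(M1 times) + min(M2 times) = 26 + 6 = 32
LB2 = min(M1 times) + sum(M2 times) = 1 + 44 = 45
Lower bound = max(LB1, LB2) = max(32, 45) = 45

45


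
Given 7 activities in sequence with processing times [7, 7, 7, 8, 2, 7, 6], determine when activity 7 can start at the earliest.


Activity 7 starts after activities 1 through 6 complete.
Predecessor durations: [7, 7, 7, 8, 2, 7]
ES = 7 + 7 + 7 + 8 + 2 + 7 = 38

38


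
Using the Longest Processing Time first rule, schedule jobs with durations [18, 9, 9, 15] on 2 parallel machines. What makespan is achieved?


Sort jobs in decreasing order (LPT): [18, 15, 9, 9]
Assign each job to the least loaded machine:
  Machine 1: jobs [18, 9], load = 27
  Machine 2: jobs [15, 9], load = 24
Makespan = max load = 27

27


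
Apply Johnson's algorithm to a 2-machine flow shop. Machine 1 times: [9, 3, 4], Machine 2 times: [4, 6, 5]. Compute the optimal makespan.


Apply Johnson's rule:
  Group 1 (a <= b): [(2, 3, 6), (3, 4, 5)]
  Group 2 (a > b): [(1, 9, 4)]
Optimal job order: [2, 3, 1]
Schedule:
  Job 2: M1 done at 3, M2 done at 9
  Job 3: M1 done at 7, M2 done at 14
  Job 1: M1 done at 16, M2 done at 20
Makespan = 20

20


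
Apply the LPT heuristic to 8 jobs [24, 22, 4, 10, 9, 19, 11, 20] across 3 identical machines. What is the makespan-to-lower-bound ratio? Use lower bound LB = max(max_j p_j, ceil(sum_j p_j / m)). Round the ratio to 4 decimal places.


LPT order: [24, 22, 20, 19, 11, 10, 9, 4]
Machine loads after assignment: [38, 42, 39]
LPT makespan = 42
Lower bound = max(max_job, ceil(total/3)) = max(24, 40) = 40
Ratio = 42 / 40 = 1.05

1.05


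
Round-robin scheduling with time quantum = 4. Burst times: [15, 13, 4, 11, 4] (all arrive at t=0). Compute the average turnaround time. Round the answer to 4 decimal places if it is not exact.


Time quantum = 4
Execution trace:
  J1 runs 4 units, time = 4
  J2 runs 4 units, time = 8
  J3 runs 4 units, time = 12
  J4 runs 4 units, time = 16
  J5 runs 4 units, time = 20
  J1 runs 4 units, time = 24
  J2 runs 4 units, time = 28
  J4 runs 4 units, time = 32
  J1 runs 4 units, time = 36
  J2 runs 4 units, time = 40
  J4 runs 3 units, time = 43
  J1 runs 3 units, time = 46
  J2 runs 1 units, time = 47
Finish times: [46, 47, 12, 43, 20]
Average turnaround = 168/5 = 33.6

33.6


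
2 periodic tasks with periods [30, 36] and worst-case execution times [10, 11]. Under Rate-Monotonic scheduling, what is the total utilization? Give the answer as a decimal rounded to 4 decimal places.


Compute individual utilizations (exact fractions):
  Task 1: C/T = 10/30 = 1/3 (approx. 0.3333)
  Task 2: C/T = 11/36 (approx. 0.3056)
Total utilization U = 1/3 + 11/36 = 23/36
Rounded to 4 decimal places: U = 0.6389
RM (Liu & Layland) bound for 2 tasks = 0.828427; compare with U = 23/36 (approx. 0.638889)
U <= bound, so schedulable by RM sufficient condition.

0.6389


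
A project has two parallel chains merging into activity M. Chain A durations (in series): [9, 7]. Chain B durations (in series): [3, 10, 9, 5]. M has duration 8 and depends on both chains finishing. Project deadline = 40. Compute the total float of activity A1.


Forward pass: ES(A1) = sum of predecessors on chain A = 0
EF = ES + duration = 0 + 9 = 9
Backward pass: LF(M) = deadline = 40; LS(M) = 40 - 8 = 32
LF(A1) = LS(M) - sum(successors on chain A) = 32 - 7 = 25
LS = LF - duration = 25 - 9 = 16
Total float = LS - ES = 16 - 0 = 16

16


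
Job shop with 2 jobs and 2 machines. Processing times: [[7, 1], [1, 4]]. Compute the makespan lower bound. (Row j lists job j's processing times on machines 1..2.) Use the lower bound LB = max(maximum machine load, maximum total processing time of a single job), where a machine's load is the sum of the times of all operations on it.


Machine loads:
  Machine 1: 7 + 1 = 8
  Machine 2: 1 + 4 = 5
Max machine load = 8
Job totals:
  Job 1: 8
  Job 2: 5
Max job total = 8
Lower bound = max(8, 8) = 8

8


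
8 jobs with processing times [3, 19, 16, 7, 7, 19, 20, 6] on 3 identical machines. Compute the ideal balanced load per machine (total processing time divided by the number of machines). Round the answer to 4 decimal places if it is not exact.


Total processing time = 3 + 19 + 16 + 7 + 7 + 19 + 20 + 6 = 97
Number of machines = 3
Ideal balanced load = 97 / 3 = 32.3333

32.3333


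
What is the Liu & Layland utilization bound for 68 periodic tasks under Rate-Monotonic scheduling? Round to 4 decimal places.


Compute 2^(1/68) = 1.0102454700
Subtract 1: 1.0102454700 - 1 = 0.0102454700
Multiply by n: 68 * 0.0102454700 = 0.6966919600
Round to 4 dp: 0.6967

0.6967


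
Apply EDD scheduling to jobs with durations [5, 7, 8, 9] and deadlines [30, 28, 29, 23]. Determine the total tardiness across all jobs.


Sort by due date (EDD order): [(9, 23), (7, 28), (8, 29), (5, 30)]
Compute completion times and tardiness:
  Job 1: p=9, d=23, C=9, tardiness=max(0,9-23)=0
  Job 2: p=7, d=28, C=16, tardiness=max(0,16-28)=0
  Job 3: p=8, d=29, C=24, tardiness=max(0,24-29)=0
  Job 4: p=5, d=30, C=29, tardiness=max(0,29-30)=0
Total tardiness = 0

0


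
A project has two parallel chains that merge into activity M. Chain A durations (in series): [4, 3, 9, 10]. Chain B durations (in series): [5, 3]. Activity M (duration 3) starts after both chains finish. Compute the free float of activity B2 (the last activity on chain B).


ES(B2) = sum of predecessors on chain B = 5
EF(B2) = ES + duration = 5 + 3 = 8
Successor of B2 is M. ES(M) = max(sum(A), sum(B)) = max(26, 8) = 26
Free float = ES(successor) - EF(current) = 26 - 8 = 18

18


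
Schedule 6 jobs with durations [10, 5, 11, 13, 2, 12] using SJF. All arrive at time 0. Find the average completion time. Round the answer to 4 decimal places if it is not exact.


SJF order (ascending): [2, 5, 10, 11, 12, 13]
Completion times:
  Job 1: burst=2, C=2
  Job 2: burst=5, C=7
  Job 3: burst=10, C=17
  Job 4: burst=11, C=28
  Job 5: burst=12, C=40
  Job 6: burst=13, C=53
Average completion = 147/6 = 24.5

24.5


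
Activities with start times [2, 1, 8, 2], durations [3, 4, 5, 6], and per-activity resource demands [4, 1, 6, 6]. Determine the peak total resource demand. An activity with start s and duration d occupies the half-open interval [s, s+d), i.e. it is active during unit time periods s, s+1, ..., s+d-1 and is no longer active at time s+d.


Each activity i is active on [start_i, start_i + duration_i).
Compute total resource usage per time slot:
  t=0: active resources = [], total = 0
  t=1: active resources = [1], total = 1
  t=2: active resources = [4, 1, 6], total = 11
  t=3: active resources = [4, 1, 6], total = 11
  t=4: active resources = [4, 1, 6], total = 11
  t=5: active resources = [6], total = 6
  t=6: active resources = [6], total = 6
  t=7: active resources = [6], total = 6
  t=8: active resources = [6], total = 6
  t=9: active resources = [6], total = 6
  t=10: active resources = [6], total = 6
  t=11: active resources = [6], total = 6
  t=12: active resources = [6], total = 6
Peak resource demand = 11

11


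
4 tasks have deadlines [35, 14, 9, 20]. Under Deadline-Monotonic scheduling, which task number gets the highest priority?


Sort tasks by relative deadline (ascending):
  Task 3: deadline = 9
  Task 2: deadline = 14
  Task 4: deadline = 20
  Task 1: deadline = 35
Priority order (highest first): [3, 2, 4, 1]
Highest priority task = 3

3


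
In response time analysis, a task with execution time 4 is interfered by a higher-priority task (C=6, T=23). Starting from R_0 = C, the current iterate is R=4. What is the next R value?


R_next = C + ceil(R_prev / T_hp) * C_hp
ceil(4 / 23) = ceil(0.1739) = 1
Interference = 1 * 6 = 6
R_next = 4 + 6 = 10

10


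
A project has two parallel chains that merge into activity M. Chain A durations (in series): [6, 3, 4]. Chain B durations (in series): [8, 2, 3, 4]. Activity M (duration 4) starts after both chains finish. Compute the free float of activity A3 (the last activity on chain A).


ES(A3) = sum of predecessors on chain A = 9
EF(A3) = ES + duration = 9 + 4 = 13
Successor of A3 is M. ES(M) = max(sum(A), sum(B)) = max(13, 17) = 17
Free float = ES(successor) - EF(current) = 17 - 13 = 4

4


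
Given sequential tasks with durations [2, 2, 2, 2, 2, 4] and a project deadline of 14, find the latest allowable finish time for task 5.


LF(activity 5) = deadline - sum of successor durations
Successors: activities 6 through 6 with durations [4]
Sum of successor durations = 4
LF = 14 - 4 = 10

10


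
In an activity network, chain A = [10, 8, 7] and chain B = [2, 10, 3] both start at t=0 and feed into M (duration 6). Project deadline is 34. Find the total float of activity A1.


Forward pass: ES(A1) = sum of predecessors on chain A = 0
EF = ES + duration = 0 + 10 = 10
Backward pass: LF(M) = deadline = 34; LS(M) = 34 - 6 = 28
LF(A1) = LS(M) - sum(successors on chain A) = 28 - 15 = 13
LS = LF - duration = 13 - 10 = 3
Total float = LS - ES = 3 - 0 = 3

3


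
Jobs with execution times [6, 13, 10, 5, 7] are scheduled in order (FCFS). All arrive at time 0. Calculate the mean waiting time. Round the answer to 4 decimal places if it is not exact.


FCFS order (as given): [6, 13, 10, 5, 7]
Waiting times:
  Job 1: wait = 0
  Job 2: wait = 6
  Job 3: wait = 19
  Job 4: wait = 29
  Job 5: wait = 34
Sum of waiting times = 88
Average waiting time = 88/5 = 17.6

17.6


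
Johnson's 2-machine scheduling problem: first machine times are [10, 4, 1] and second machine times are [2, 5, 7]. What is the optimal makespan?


Apply Johnson's rule:
  Group 1 (a <= b): [(3, 1, 7), (2, 4, 5)]
  Group 2 (a > b): [(1, 10, 2)]
Optimal job order: [3, 2, 1]
Schedule:
  Job 3: M1 done at 1, M2 done at 8
  Job 2: M1 done at 5, M2 done at 13
  Job 1: M1 done at 15, M2 done at 17
Makespan = 17

17


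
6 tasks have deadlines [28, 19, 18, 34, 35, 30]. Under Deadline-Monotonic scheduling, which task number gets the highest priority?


Sort tasks by relative deadline (ascending):
  Task 3: deadline = 18
  Task 2: deadline = 19
  Task 1: deadline = 28
  Task 6: deadline = 30
  Task 4: deadline = 34
  Task 5: deadline = 35
Priority order (highest first): [3, 2, 1, 6, 4, 5]
Highest priority task = 3

3


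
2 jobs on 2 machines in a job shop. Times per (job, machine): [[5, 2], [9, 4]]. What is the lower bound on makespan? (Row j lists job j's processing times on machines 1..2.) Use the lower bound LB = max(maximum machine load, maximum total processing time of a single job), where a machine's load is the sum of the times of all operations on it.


Machine loads:
  Machine 1: 5 + 9 = 14
  Machine 2: 2 + 4 = 6
Max machine load = 14
Job totals:
  Job 1: 7
  Job 2: 13
Max job total = 13
Lower bound = max(14, 13) = 14

14


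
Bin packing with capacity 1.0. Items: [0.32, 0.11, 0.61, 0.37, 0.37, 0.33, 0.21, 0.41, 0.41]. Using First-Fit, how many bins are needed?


Place items sequentially using First-Fit:
  Item 0.32 -> new Bin 1
  Item 0.11 -> Bin 1 (now 0.43)
  Item 0.61 -> new Bin 2
  Item 0.37 -> Bin 1 (now 0.8)
  Item 0.37 -> Bin 2 (now 0.98)
  Item 0.33 -> new Bin 3
  Item 0.21 -> Bin 3 (now 0.54)
  Item 0.41 -> Bin 3 (now 0.95)
  Item 0.41 -> new Bin 4
Total bins used = 4

4


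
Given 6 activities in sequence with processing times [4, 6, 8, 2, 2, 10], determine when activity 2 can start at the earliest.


Activity 2 starts after activities 1 through 1 complete.
Predecessor durations: [4]
ES = 4 = 4

4


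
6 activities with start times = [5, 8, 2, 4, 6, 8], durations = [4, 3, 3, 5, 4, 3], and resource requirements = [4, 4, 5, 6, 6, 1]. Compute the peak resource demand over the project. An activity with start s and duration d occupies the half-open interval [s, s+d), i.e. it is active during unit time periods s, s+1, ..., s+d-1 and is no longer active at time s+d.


Each activity i is active on [start_i, start_i + duration_i).
Compute total resource usage per time slot:
  t=0: active resources = [], total = 0
  t=1: active resources = [], total = 0
  t=2: active resources = [5], total = 5
  t=3: active resources = [5], total = 5
  t=4: active resources = [5, 6], total = 11
  t=5: active resources = [4, 6], total = 10
  t=6: active resources = [4, 6, 6], total = 16
  t=7: active resources = [4, 6, 6], total = 16
  t=8: active resources = [4, 4, 6, 6, 1], total = 21
  t=9: active resources = [4, 6, 1], total = 11
  t=10: active resources = [4, 1], total = 5
Peak resource demand = 21

21


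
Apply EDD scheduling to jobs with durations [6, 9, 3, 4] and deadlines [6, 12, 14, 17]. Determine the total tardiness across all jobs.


Sort by due date (EDD order): [(6, 6), (9, 12), (3, 14), (4, 17)]
Compute completion times and tardiness:
  Job 1: p=6, d=6, C=6, tardiness=max(0,6-6)=0
  Job 2: p=9, d=12, C=15, tardiness=max(0,15-12)=3
  Job 3: p=3, d=14, C=18, tardiness=max(0,18-14)=4
  Job 4: p=4, d=17, C=22, tardiness=max(0,22-17)=5
Total tardiness = 12

12


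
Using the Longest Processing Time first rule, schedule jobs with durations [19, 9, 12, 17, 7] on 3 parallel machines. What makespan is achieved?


Sort jobs in decreasing order (LPT): [19, 17, 12, 9, 7]
Assign each job to the least loaded machine:
  Machine 1: jobs [19], load = 19
  Machine 2: jobs [17, 7], load = 24
  Machine 3: jobs [12, 9], load = 21
Makespan = max load = 24

24


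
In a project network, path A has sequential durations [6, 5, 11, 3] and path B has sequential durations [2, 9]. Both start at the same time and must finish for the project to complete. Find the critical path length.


Path A total = 6 + 5 + 11 + 3 = 25
Path B total = 2 + 9 = 11
Critical path = longest path = max(25, 11) = 25

25


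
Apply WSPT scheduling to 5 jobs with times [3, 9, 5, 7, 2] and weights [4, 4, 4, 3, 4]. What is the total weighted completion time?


Compute p/w ratios and sort ascending (WSPT): [(2, 4), (3, 4), (5, 4), (9, 4), (7, 3)]
Compute weighted completion times:
  Job (p=2,w=4): C=2, w*C=4*2=8
  Job (p=3,w=4): C=5, w*C=4*5=20
  Job (p=5,w=4): C=10, w*C=4*10=40
  Job (p=9,w=4): C=19, w*C=4*19=76
  Job (p=7,w=3): C=26, w*C=3*26=78
Total weighted completion time = 222

222


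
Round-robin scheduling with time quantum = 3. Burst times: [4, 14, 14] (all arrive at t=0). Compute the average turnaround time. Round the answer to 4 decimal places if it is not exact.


Time quantum = 3
Execution trace:
  J1 runs 3 units, time = 3
  J2 runs 3 units, time = 6
  J3 runs 3 units, time = 9
  J1 runs 1 units, time = 10
  J2 runs 3 units, time = 13
  J3 runs 3 units, time = 16
  J2 runs 3 units, time = 19
  J3 runs 3 units, time = 22
  J2 runs 3 units, time = 25
  J3 runs 3 units, time = 28
  J2 runs 2 units, time = 30
  J3 runs 2 units, time = 32
Finish times: [10, 30, 32]
Average turnaround = 72/3 = 24.0

24.0


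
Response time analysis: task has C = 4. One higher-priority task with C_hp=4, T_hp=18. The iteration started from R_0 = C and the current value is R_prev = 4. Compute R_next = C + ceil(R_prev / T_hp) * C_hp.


R_next = C + ceil(R_prev / T_hp) * C_hp
ceil(4 / 18) = ceil(0.2222) = 1
Interference = 1 * 4 = 4
R_next = 4 + 4 = 8

8


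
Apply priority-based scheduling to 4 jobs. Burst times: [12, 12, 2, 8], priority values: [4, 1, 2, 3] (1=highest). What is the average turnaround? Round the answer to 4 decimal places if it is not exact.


Sort by priority (ascending = highest first):
Order: [(1, 12), (2, 2), (3, 8), (4, 12)]
Completion times:
  Priority 1, burst=12, C=12
  Priority 2, burst=2, C=14
  Priority 3, burst=8, C=22
  Priority 4, burst=12, C=34
Average turnaround = 82/4 = 20.5

20.5


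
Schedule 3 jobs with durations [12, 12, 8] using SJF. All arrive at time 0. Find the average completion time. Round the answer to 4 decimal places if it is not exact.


SJF order (ascending): [8, 12, 12]
Completion times:
  Job 1: burst=8, C=8
  Job 2: burst=12, C=20
  Job 3: burst=12, C=32
Average completion = 60/3 = 20.0

20.0


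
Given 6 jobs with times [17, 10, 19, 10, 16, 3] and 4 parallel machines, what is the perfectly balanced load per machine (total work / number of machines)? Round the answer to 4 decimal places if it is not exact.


Total processing time = 17 + 10 + 19 + 10 + 16 + 3 = 75
Number of machines = 4
Ideal balanced load = 75 / 4 = 18.75

18.75


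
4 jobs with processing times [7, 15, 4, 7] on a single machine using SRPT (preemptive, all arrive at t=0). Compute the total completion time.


Since all jobs arrive at t=0, SRPT equals SPT ordering.
SPT order: [4, 7, 7, 15]
Completion times:
  Job 1: p=4, C=4
  Job 2: p=7, C=11
  Job 3: p=7, C=18
  Job 4: p=15, C=33
Total completion time = 4 + 11 + 18 + 33 = 66

66


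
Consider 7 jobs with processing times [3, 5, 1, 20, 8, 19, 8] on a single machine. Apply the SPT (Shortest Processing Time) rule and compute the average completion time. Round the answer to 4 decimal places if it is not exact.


Sort jobs by processing time (SPT order): [1, 3, 5, 8, 8, 19, 20]
Compute completion times sequentially:
  Job 1: processing = 1, completes at 1
  Job 2: processing = 3, completes at 4
  Job 3: processing = 5, completes at 9
  Job 4: processing = 8, completes at 17
  Job 5: processing = 8, completes at 25
  Job 6: processing = 19, completes at 44
  Job 7: processing = 20, completes at 64
Sum of completion times = 164
Average completion time = 164/7 = 23.4286

23.4286


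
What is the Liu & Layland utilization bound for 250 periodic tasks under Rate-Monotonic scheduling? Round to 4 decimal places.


Compute 2^(1/250) = 1.0027764359
Subtract 1: 1.0027764359 - 1 = 0.0027764359
Multiply by n: 250 * 0.0027764359 = 0.6941089750
Round to 4 dp: 0.6941

0.6941


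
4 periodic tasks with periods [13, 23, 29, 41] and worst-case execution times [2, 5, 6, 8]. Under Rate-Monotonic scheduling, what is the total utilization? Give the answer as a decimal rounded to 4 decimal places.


Compute individual utilizations (exact fractions):
  Task 1: C/T = 2/13 (approx. 0.1538)
  Task 2: C/T = 5/23 (approx. 0.2174)
  Task 3: C/T = 6/29 (approx. 0.2069)
  Task 4: C/T = 8/41 (approx. 0.1951)
Total utilization U = 2/13 + 5/23 + 6/29 + 8/41 = 274901/355511
Rounded to 4 decimal places: U = 0.7733
RM (Liu & Layland) bound for 4 tasks = 0.756828; compare with U = 274901/355511 (approx. 0.773256)
bound < U <= 1, so the RM sufficient condition is not met (inconclusive; an exact test such as response-time analysis is needed).

0.7733


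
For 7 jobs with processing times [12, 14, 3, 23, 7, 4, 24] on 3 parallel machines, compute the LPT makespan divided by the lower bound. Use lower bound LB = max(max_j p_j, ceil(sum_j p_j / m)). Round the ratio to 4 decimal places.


LPT order: [24, 23, 14, 12, 7, 4, 3]
Machine loads after assignment: [28, 30, 29]
LPT makespan = 30
Lower bound = max(max_job, ceil(total/3)) = max(24, 29) = 29
Ratio = 30 / 29 = 1.0345

1.0345


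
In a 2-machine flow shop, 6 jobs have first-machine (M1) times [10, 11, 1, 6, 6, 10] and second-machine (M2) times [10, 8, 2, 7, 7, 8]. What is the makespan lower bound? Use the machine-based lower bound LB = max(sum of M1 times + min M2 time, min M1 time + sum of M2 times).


LB1 = sum(M1 times) + min(M2 times) = 44 + 2 = 46
LB2 = min(M1 times) + sum(M2 times) = 1 + 42 = 43
Lower bound = max(LB1, LB2) = max(46, 43) = 46

46


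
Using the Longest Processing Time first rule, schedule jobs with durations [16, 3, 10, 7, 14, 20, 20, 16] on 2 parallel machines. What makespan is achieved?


Sort jobs in decreasing order (LPT): [20, 20, 16, 16, 14, 10, 7, 3]
Assign each job to the least loaded machine:
  Machine 1: jobs [20, 16, 14, 3], load = 53
  Machine 2: jobs [20, 16, 10, 7], load = 53
Makespan = max load = 53

53


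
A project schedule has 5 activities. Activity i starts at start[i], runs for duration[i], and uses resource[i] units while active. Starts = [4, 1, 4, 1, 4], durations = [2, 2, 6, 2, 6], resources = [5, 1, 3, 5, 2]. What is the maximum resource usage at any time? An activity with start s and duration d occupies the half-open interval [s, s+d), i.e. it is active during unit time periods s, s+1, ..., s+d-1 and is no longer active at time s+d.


Each activity i is active on [start_i, start_i + duration_i).
Compute total resource usage per time slot:
  t=0: active resources = [], total = 0
  t=1: active resources = [1, 5], total = 6
  t=2: active resources = [1, 5], total = 6
  t=3: active resources = [], total = 0
  t=4: active resources = [5, 3, 2], total = 10
  t=5: active resources = [5, 3, 2], total = 10
  t=6: active resources = [3, 2], total = 5
  t=7: active resources = [3, 2], total = 5
  t=8: active resources = [3, 2], total = 5
  t=9: active resources = [3, 2], total = 5
Peak resource demand = 10

10


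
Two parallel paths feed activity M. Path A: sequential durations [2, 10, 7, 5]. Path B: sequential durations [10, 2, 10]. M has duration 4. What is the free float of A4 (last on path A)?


ES(A4) = sum of predecessors on chain A = 19
EF(A4) = ES + duration = 19 + 5 = 24
Successor of A4 is M. ES(M) = max(sum(A), sum(B)) = max(24, 22) = 24
Free float = ES(successor) - EF(current) = 24 - 24 = 0

0


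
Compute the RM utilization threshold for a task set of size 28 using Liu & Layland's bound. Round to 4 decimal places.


Compute 2^(1/28) = 1.0250642120
Subtract 1: 1.0250642120 - 1 = 0.0250642120
Multiply by n: 28 * 0.0250642120 = 0.7017979360
Round to 4 dp: 0.7018

0.7018


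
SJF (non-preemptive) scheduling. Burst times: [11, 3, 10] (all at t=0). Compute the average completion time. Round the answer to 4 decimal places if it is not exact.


SJF order (ascending): [3, 10, 11]
Completion times:
  Job 1: burst=3, C=3
  Job 2: burst=10, C=13
  Job 3: burst=11, C=24
Average completion = 40/3 = 13.3333

13.3333


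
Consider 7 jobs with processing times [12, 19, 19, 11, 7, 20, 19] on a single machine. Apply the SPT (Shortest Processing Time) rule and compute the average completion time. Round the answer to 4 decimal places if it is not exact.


Sort jobs by processing time (SPT order): [7, 11, 12, 19, 19, 19, 20]
Compute completion times sequentially:
  Job 1: processing = 7, completes at 7
  Job 2: processing = 11, completes at 18
  Job 3: processing = 12, completes at 30
  Job 4: processing = 19, completes at 49
  Job 5: processing = 19, completes at 68
  Job 6: processing = 19, completes at 87
  Job 7: processing = 20, completes at 107
Sum of completion times = 366
Average completion time = 366/7 = 52.2857

52.2857


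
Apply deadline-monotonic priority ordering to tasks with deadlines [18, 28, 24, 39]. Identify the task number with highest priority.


Sort tasks by relative deadline (ascending):
  Task 1: deadline = 18
  Task 3: deadline = 24
  Task 2: deadline = 28
  Task 4: deadline = 39
Priority order (highest first): [1, 3, 2, 4]
Highest priority task = 1

1


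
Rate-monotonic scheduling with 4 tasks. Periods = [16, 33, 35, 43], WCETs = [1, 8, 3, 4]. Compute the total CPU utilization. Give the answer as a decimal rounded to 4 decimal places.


Compute individual utilizations (exact fractions):
  Task 1: C/T = 1/16 (approx. 0.0625)
  Task 2: C/T = 8/33 (approx. 0.2424)
  Task 3: C/T = 3/35 (approx. 0.0857)
  Task 4: C/T = 4/43 (approx. 0.093)
Total utilization U = 1/16 + 8/33 + 3/35 + 4/43 = 384337/794640
Rounded to 4 decimal places: U = 0.4837
RM (Liu & Layland) bound for 4 tasks = 0.756828; compare with U = 384337/794640 (approx. 0.483662)
U <= bound, so schedulable by RM sufficient condition.

0.4837


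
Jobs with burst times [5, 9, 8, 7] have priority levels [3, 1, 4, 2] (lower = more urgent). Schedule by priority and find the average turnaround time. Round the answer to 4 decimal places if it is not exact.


Sort by priority (ascending = highest first):
Order: [(1, 9), (2, 7), (3, 5), (4, 8)]
Completion times:
  Priority 1, burst=9, C=9
  Priority 2, burst=7, C=16
  Priority 3, burst=5, C=21
  Priority 4, burst=8, C=29
Average turnaround = 75/4 = 18.75

18.75


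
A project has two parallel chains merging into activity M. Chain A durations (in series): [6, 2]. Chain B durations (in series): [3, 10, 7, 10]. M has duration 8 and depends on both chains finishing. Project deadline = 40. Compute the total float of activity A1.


Forward pass: ES(A1) = sum of predecessors on chain A = 0
EF = ES + duration = 0 + 6 = 6
Backward pass: LF(M) = deadline = 40; LS(M) = 40 - 8 = 32
LF(A1) = LS(M) - sum(successors on chain A) = 32 - 2 = 30
LS = LF - duration = 30 - 6 = 24
Total float = LS - ES = 24 - 0 = 24

24


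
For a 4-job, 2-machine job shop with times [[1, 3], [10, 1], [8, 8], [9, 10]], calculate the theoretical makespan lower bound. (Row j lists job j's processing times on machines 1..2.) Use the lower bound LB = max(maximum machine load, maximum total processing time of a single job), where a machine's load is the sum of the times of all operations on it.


Machine loads:
  Machine 1: 1 + 10 + 8 + 9 = 28
  Machine 2: 3 + 1 + 8 + 10 = 22
Max machine load = 28
Job totals:
  Job 1: 4
  Job 2: 11
  Job 3: 16
  Job 4: 19
Max job total = 19
Lower bound = max(28, 19) = 28

28


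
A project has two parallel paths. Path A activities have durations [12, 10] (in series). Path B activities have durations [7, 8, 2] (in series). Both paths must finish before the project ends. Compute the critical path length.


Path A total = 12 + 10 = 22
Path B total = 7 + 8 + 2 = 17
Critical path = longest path = max(22, 17) = 22

22


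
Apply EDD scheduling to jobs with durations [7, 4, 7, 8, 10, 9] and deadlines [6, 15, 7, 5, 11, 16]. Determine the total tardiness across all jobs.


Sort by due date (EDD order): [(8, 5), (7, 6), (7, 7), (10, 11), (4, 15), (9, 16)]
Compute completion times and tardiness:
  Job 1: p=8, d=5, C=8, tardiness=max(0,8-5)=3
  Job 2: p=7, d=6, C=15, tardiness=max(0,15-6)=9
  Job 3: p=7, d=7, C=22, tardiness=max(0,22-7)=15
  Job 4: p=10, d=11, C=32, tardiness=max(0,32-11)=21
  Job 5: p=4, d=15, C=36, tardiness=max(0,36-15)=21
  Job 6: p=9, d=16, C=45, tardiness=max(0,45-16)=29
Total tardiness = 98

98


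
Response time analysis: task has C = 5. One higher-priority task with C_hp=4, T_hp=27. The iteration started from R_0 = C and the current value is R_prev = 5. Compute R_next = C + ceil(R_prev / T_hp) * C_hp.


R_next = C + ceil(R_prev / T_hp) * C_hp
ceil(5 / 27) = ceil(0.1852) = 1
Interference = 1 * 4 = 4
R_next = 5 + 4 = 9

9


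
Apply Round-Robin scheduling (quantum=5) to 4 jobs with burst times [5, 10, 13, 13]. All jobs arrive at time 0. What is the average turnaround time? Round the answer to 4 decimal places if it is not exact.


Time quantum = 5
Execution trace:
  J1 runs 5 units, time = 5
  J2 runs 5 units, time = 10
  J3 runs 5 units, time = 15
  J4 runs 5 units, time = 20
  J2 runs 5 units, time = 25
  J3 runs 5 units, time = 30
  J4 runs 5 units, time = 35
  J3 runs 3 units, time = 38
  J4 runs 3 units, time = 41
Finish times: [5, 25, 38, 41]
Average turnaround = 109/4 = 27.25

27.25


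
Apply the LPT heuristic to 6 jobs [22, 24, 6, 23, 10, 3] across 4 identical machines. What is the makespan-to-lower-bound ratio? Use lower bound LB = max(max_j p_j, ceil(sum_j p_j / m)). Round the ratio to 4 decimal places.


LPT order: [24, 23, 22, 10, 6, 3]
Machine loads after assignment: [24, 23, 22, 19]
LPT makespan = 24
Lower bound = max(max_job, ceil(total/4)) = max(24, 22) = 24
Ratio = 24 / 24 = 1.0

1.0


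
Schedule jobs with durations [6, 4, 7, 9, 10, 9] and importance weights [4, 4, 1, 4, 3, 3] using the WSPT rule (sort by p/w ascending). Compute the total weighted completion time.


Compute p/w ratios and sort ascending (WSPT): [(4, 4), (6, 4), (9, 4), (9, 3), (10, 3), (7, 1)]
Compute weighted completion times:
  Job (p=4,w=4): C=4, w*C=4*4=16
  Job (p=6,w=4): C=10, w*C=4*10=40
  Job (p=9,w=4): C=19, w*C=4*19=76
  Job (p=9,w=3): C=28, w*C=3*28=84
  Job (p=10,w=3): C=38, w*C=3*38=114
  Job (p=7,w=1): C=45, w*C=1*45=45
Total weighted completion time = 375

375


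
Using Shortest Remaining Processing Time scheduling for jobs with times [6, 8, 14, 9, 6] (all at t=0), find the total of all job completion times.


Since all jobs arrive at t=0, SRPT equals SPT ordering.
SPT order: [6, 6, 8, 9, 14]
Completion times:
  Job 1: p=6, C=6
  Job 2: p=6, C=12
  Job 3: p=8, C=20
  Job 4: p=9, C=29
  Job 5: p=14, C=43
Total completion time = 6 + 12 + 20 + 29 + 43 = 110

110


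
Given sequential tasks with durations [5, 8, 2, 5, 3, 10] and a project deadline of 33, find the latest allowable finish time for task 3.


LF(activity 3) = deadline - sum of successor durations
Successors: activities 4 through 6 with durations [5, 3, 10]
Sum of successor durations = 18
LF = 33 - 18 = 15

15


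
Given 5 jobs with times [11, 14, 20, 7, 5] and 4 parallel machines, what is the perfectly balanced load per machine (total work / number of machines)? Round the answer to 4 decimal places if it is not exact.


Total processing time = 11 + 14 + 20 + 7 + 5 = 57
Number of machines = 4
Ideal balanced load = 57 / 4 = 14.25

14.25


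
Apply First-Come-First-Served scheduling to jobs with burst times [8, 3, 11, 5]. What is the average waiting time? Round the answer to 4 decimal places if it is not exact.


FCFS order (as given): [8, 3, 11, 5]
Waiting times:
  Job 1: wait = 0
  Job 2: wait = 8
  Job 3: wait = 11
  Job 4: wait = 22
Sum of waiting times = 41
Average waiting time = 41/4 = 10.25

10.25


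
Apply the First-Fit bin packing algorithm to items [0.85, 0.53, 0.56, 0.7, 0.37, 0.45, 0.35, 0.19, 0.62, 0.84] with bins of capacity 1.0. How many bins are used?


Place items sequentially using First-Fit:
  Item 0.85 -> new Bin 1
  Item 0.53 -> new Bin 2
  Item 0.56 -> new Bin 3
  Item 0.7 -> new Bin 4
  Item 0.37 -> Bin 2 (now 0.9)
  Item 0.45 -> new Bin 5
  Item 0.35 -> Bin 3 (now 0.91)
  Item 0.19 -> Bin 4 (now 0.89)
  Item 0.62 -> new Bin 6
  Item 0.84 -> new Bin 7
Total bins used = 7

7


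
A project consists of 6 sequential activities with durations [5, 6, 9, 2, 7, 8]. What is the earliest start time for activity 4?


Activity 4 starts after activities 1 through 3 complete.
Predecessor durations: [5, 6, 9]
ES = 5 + 6 + 9 = 20

20


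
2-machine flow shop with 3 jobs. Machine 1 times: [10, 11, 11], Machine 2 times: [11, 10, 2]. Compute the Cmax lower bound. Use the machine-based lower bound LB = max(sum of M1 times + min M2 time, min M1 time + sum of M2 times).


LB1 = sum(M1 times) + min(M2 times) = 32 + 2 = 34
LB2 = min(M1 times) + sum(M2 times) = 10 + 23 = 33
Lower bound = max(LB1, LB2) = max(34, 33) = 34

34


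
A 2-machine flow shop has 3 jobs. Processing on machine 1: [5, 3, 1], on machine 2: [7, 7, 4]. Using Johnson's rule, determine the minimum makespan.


Apply Johnson's rule:
  Group 1 (a <= b): [(3, 1, 4), (2, 3, 7), (1, 5, 7)]
  Group 2 (a > b): []
Optimal job order: [3, 2, 1]
Schedule:
  Job 3: M1 done at 1, M2 done at 5
  Job 2: M1 done at 4, M2 done at 12
  Job 1: M1 done at 9, M2 done at 19
Makespan = 19

19
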